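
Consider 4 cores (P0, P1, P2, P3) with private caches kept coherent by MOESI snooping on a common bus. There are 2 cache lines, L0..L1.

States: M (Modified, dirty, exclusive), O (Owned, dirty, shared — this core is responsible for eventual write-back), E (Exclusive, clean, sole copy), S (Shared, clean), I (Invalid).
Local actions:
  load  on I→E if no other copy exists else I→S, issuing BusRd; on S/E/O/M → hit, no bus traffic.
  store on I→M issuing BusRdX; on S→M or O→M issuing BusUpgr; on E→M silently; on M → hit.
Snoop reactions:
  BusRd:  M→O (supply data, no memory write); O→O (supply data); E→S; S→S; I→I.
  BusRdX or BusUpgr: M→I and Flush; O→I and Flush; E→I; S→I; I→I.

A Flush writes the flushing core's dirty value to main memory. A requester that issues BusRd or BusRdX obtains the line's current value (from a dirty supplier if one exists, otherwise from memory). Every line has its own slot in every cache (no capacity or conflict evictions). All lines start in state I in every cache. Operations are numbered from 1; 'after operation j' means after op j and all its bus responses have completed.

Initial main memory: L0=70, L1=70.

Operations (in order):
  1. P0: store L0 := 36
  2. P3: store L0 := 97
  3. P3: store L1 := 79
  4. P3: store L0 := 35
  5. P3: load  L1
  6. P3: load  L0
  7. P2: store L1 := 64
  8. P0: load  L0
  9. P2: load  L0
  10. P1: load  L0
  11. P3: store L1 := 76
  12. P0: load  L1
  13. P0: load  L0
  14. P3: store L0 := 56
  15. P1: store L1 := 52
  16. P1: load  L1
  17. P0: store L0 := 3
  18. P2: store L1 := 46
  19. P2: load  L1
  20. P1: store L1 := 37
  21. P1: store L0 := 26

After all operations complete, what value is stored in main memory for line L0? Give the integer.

memory[L0] = 3

  op1 P0: store L0 := 36 → M/I/I/I on L0; bus BusRdX; mem=70
  op2 P3: store L0 := 97 → I/I/I/M on L0; bus BusRdX Flush; mem=36
  op3 P3: store L1 := 79 → I/I/I/M on L1; bus BusRdX; mem=70
  op4 P3: store L0 := 35 → I/I/I/M on L0; bus (none); mem=36
  op5 P3: load  L1 → I/I/I/M on L1; bus (none); mem=70
  op6 P3: load  L0 → I/I/I/M on L0; bus (none); mem=36
  op7 P2: store L1 := 64 → I/I/M/I on L1; bus BusRdX Flush; mem=79
  op8 P0: load  L0 → S/I/I/O on L0; bus BusRd; mem=36
  op9 P2: load  L0 → S/I/S/O on L0; bus BusRd; mem=36
  op10 P1: load  L0 → S/S/S/O on L0; bus BusRd; mem=36
  op11 P3: store L1 := 76 → I/I/I/M on L1; bus BusRdX Flush; mem=64
  op12 P0: load  L1 → S/I/I/O on L1; bus BusRd; mem=64
  op13 P0: load  L0 → S/S/S/O on L0; bus (none); mem=36
  op14 P3: store L0 := 56 → I/I/I/M on L0; bus BusUpgr; mem=36
  op15 P1: store L1 := 52 → I/M/I/I on L1; bus BusRdX Flush; mem=76
  op16 P1: load  L1 → I/M/I/I on L1; bus (none); mem=76
  op17 P0: store L0 := 3 → M/I/I/I on L0; bus BusRdX Flush; mem=56
  op18 P2: store L1 := 46 → I/I/M/I on L1; bus BusRdX Flush; mem=52
  op19 P2: load  L1 → I/I/M/I on L1; bus (none); mem=52
  op20 P1: store L1 := 37 → I/M/I/I on L1; bus BusRdX Flush; mem=46
  op21 P1: store L0 := 26 → I/M/I/I on L0; bus BusRdX Flush; mem=3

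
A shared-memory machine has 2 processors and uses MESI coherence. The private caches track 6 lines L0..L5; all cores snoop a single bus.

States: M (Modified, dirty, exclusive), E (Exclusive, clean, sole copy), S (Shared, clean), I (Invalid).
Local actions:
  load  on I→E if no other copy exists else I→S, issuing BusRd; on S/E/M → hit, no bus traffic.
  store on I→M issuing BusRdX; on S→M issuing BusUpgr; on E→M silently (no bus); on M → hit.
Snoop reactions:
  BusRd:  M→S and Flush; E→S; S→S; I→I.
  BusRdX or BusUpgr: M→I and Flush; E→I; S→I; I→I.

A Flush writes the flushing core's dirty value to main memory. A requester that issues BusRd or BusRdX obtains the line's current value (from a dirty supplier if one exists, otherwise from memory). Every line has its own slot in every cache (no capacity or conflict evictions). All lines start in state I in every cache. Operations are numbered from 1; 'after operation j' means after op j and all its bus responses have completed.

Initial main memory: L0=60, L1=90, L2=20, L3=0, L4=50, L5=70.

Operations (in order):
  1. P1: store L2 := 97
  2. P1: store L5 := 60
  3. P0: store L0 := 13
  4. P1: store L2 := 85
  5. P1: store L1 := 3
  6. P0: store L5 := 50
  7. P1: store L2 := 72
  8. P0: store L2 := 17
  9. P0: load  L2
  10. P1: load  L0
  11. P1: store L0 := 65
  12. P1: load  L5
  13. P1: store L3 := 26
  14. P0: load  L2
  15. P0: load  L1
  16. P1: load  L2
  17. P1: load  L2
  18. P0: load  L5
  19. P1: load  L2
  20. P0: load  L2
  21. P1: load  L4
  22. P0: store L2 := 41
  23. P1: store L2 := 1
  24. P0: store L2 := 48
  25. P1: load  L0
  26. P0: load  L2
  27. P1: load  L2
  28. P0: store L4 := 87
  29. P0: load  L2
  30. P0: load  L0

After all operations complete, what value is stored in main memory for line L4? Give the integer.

memory[L4] = 50

[1] P1: store L2 := 97 | P0:I, P1:M(97) | bus: BusRdX
[2] P1: store L5 := 60 | P0:I, P1:M(60) | bus: BusRdX
[3] P0: store L0 := 13 | P0:M(13), P1:I | bus: BusRdX
[4] P1: store L2 := 85 | P0:I, P1:M(85) | bus: none
[5] P1: store L1 := 3 | P0:I, P1:M(3) | bus: BusRdX
[6] P0: store L5 := 50 | P0:M(50), P1:I | bus: BusRdX,Flush
[7] P1: store L2 := 72 | P0:I, P1:M(72) | bus: none
[8] P0: store L2 := 17 | P0:M(17), P1:I | bus: BusRdX,Flush
[9] P0: load  L2 | P0:M(17), P1:I | bus: none
[10] P1: load  L0 | P0:S(13), P1:S(13) | bus: BusRd,Flush
[11] P1: store L0 := 65 | P0:I, P1:M(65) | bus: BusUpgr
[12] P1: load  L5 | P0:S(50), P1:S(50) | bus: BusRd,Flush
[13] P1: store L3 := 26 | P0:I, P1:M(26) | bus: BusRdX
[14] P0: load  L2 | P0:M(17), P1:I | bus: none
[15] P0: load  L1 | P0:S(3), P1:S(3) | bus: BusRd,Flush
[16] P1: load  L2 | P0:S(17), P1:S(17) | bus: BusRd,Flush
[17] P1: load  L2 | P0:S(17), P1:S(17) | bus: none
[18] P0: load  L5 | P0:S(50), P1:S(50) | bus: none
[19] P1: load  L2 | P0:S(17), P1:S(17) | bus: none
[20] P0: load  L2 | P0:S(17), P1:S(17) | bus: none
[21] P1: load  L4 | P0:I, P1:E(50) | bus: BusRd
[22] P0: store L2 := 41 | P0:M(41), P1:I | bus: BusUpgr
[23] P1: store L2 := 1 | P0:I, P1:M(1) | bus: BusRdX,Flush
[24] P0: store L2 := 48 | P0:M(48), P1:I | bus: BusRdX,Flush
[25] P1: load  L0 | P0:I, P1:M(65) | bus: none
[26] P0: load  L2 | P0:M(48), P1:I | bus: none
[27] P1: load  L2 | P0:S(48), P1:S(48) | bus: BusRd,Flush
[28] P0: store L4 := 87 | P0:M(87), P1:I | bus: BusRdX
[29] P0: load  L2 | P0:S(48), P1:S(48) | bus: none
[30] P0: load  L0 | P0:S(65), P1:S(65) | bus: BusRd,Flush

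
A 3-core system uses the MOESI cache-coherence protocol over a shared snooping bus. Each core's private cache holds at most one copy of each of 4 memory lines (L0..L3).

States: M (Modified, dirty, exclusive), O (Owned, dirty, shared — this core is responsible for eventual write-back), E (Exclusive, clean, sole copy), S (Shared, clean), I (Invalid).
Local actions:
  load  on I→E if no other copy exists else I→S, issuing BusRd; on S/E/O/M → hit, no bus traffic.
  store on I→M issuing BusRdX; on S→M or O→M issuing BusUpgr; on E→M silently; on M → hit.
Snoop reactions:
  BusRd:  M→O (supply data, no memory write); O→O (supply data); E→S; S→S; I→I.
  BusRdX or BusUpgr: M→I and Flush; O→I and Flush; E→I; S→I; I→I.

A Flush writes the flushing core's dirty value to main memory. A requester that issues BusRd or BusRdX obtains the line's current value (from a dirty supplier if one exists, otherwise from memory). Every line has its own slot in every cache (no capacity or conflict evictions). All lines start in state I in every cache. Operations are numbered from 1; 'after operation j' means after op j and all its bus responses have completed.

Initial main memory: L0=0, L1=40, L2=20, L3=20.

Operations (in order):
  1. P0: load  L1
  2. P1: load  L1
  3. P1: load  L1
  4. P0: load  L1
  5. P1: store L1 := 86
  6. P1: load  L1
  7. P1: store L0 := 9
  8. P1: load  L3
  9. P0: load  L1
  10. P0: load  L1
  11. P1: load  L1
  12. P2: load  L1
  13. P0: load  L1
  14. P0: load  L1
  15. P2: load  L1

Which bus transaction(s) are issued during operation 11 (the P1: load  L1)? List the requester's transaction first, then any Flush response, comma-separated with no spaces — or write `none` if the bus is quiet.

bus = none

1. P0: load  L1  bus=[BusRd]  L1: P0=E P1=I P2=I  mem[L1]=40
2. P1: load  L1  bus=[BusRd]  L1: P0=S P1=S P2=I  mem[L1]=40
3. P1: load  L1  bus=[-]  L1: P0=S P1=S P2=I  mem[L1]=40
4. P0: load  L1  bus=[-]  L1: P0=S P1=S P2=I  mem[L1]=40
5. P1: store L1 := 86  bus=[BusUpgr]  L1: P0=I P1=M P2=I  mem[L1]=40
6. P1: load  L1  bus=[-]  L1: P0=I P1=M P2=I  mem[L1]=40
7. P1: store L0 := 9  bus=[BusRdX]  L0: P0=I P1=M P2=I  mem[L0]=0
8. P1: load  L3  bus=[BusRd]  L3: P0=I P1=E P2=I  mem[L3]=20
9. P0: load  L1  bus=[BusRd]  L1: P0=S P1=O P2=I  mem[L1]=40
10. P0: load  L1  bus=[-]  L1: P0=S P1=O P2=I  mem[L1]=40
11. P1: load  L1  bus=[-]  L1: P0=S P1=O P2=I  mem[L1]=40
12. P2: load  L1  bus=[BusRd]  L1: P0=S P1=O P2=S  mem[L1]=40
13. P0: load  L1  bus=[-]  L1: P0=S P1=O P2=S  mem[L1]=40
14. P0: load  L1  bus=[-]  L1: P0=S P1=O P2=S  mem[L1]=40
15. P2: load  L1  bus=[-]  L1: P0=S P1=O P2=S  mem[L1]=40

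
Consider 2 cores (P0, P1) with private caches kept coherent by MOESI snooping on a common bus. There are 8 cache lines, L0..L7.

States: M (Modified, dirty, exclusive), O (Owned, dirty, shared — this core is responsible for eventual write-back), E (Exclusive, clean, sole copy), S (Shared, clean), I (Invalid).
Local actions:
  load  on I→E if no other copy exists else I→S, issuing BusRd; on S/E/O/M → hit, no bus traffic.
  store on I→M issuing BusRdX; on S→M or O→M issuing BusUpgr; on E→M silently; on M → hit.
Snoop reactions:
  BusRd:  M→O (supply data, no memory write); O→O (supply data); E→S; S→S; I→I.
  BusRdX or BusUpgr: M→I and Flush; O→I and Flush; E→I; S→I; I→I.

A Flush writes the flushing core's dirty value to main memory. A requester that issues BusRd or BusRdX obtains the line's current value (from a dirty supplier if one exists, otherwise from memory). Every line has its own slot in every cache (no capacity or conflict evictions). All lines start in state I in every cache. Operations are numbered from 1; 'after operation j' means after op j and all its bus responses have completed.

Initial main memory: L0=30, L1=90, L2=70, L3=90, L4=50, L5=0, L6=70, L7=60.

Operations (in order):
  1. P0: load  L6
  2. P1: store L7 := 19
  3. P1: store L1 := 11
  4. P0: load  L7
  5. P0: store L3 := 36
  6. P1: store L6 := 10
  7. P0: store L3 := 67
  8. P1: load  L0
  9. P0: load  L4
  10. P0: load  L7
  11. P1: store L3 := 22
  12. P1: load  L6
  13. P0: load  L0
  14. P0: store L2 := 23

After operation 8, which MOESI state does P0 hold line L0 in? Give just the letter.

1. P0: load  L6  bus=[BusRd]  L6: P0=E P1=I  mem[L6]=70
2. P1: store L7 := 19  bus=[BusRdX]  L7: P0=I P1=M  mem[L7]=60
3. P1: store L1 := 11  bus=[BusRdX]  L1: P0=I P1=M  mem[L1]=90
4. P0: load  L7  bus=[BusRd]  L7: P0=S P1=O  mem[L7]=60
5. P0: store L3 := 36  bus=[BusRdX]  L3: P0=M P1=I  mem[L3]=90
6. P1: store L6 := 10  bus=[BusRdX]  L6: P0=I P1=M  mem[L6]=70
7. P0: store L3 := 67  bus=[-]  L3: P0=M P1=I  mem[L3]=90
8. P1: load  L0  bus=[BusRd]  L0: P0=I P1=E  mem[L0]=30
9. P0: load  L4  bus=[BusRd]  L4: P0=E P1=I  mem[L4]=50
10. P0: load  L7  bus=[-]  L7: P0=S P1=O  mem[L7]=60
11. P1: store L3 := 22  bus=[BusRdX,Flush]  L3: P0=I P1=M  mem[L3]=67
12. P1: load  L6  bus=[-]  L6: P0=I P1=M  mem[L6]=70
13. P0: load  L0  bus=[BusRd]  L0: P0=S P1=S  mem[L0]=30
14. P0: store L2 := 23  bus=[BusRdX]  L2: P0=M P1=I  mem[L2]=70

state = I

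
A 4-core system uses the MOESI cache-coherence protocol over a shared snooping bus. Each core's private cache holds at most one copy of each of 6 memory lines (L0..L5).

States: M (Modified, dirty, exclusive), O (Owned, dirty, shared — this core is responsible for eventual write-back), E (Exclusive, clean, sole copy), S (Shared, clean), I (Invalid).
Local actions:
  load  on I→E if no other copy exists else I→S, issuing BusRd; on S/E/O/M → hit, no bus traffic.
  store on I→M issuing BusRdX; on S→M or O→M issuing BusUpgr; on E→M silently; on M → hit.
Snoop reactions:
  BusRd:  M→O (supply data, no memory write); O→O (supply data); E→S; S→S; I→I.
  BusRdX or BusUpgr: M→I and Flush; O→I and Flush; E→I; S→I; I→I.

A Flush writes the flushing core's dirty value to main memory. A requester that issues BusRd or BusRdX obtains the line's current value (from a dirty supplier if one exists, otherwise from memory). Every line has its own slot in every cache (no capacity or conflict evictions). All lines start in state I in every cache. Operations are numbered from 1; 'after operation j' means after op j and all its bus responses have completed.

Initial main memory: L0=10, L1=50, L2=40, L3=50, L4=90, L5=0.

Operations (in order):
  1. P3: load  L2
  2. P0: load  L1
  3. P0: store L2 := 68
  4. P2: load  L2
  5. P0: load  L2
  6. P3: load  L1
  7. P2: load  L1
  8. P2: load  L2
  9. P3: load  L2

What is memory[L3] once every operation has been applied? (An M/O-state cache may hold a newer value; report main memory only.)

step 1: P3: load  L2  ⟶  IIIE  (L2)  txn=BusRd  M[L2]=40
step 2: P0: load  L1  ⟶  EIII  (L1)  txn=BusRd  M[L1]=50
step 3: P0: store L2 := 68  ⟶  MIII  (L2)  txn=BusRdX  M[L2]=40
step 4: P2: load  L2  ⟶  OISI  (L2)  txn=BusRd  M[L2]=40
step 5: P0: load  L2  ⟶  OISI  (L2)  txn=∅  M[L2]=40
step 6: P3: load  L1  ⟶  SIIS  (L1)  txn=BusRd  M[L1]=50
step 7: P2: load  L1  ⟶  SISS  (L1)  txn=BusRd  M[L1]=50
step 8: P2: load  L2  ⟶  OISI  (L2)  txn=∅  M[L2]=40
step 9: P3: load  L2  ⟶  OISS  (L2)  txn=BusRd  M[L2]=40

memory[L3] = 50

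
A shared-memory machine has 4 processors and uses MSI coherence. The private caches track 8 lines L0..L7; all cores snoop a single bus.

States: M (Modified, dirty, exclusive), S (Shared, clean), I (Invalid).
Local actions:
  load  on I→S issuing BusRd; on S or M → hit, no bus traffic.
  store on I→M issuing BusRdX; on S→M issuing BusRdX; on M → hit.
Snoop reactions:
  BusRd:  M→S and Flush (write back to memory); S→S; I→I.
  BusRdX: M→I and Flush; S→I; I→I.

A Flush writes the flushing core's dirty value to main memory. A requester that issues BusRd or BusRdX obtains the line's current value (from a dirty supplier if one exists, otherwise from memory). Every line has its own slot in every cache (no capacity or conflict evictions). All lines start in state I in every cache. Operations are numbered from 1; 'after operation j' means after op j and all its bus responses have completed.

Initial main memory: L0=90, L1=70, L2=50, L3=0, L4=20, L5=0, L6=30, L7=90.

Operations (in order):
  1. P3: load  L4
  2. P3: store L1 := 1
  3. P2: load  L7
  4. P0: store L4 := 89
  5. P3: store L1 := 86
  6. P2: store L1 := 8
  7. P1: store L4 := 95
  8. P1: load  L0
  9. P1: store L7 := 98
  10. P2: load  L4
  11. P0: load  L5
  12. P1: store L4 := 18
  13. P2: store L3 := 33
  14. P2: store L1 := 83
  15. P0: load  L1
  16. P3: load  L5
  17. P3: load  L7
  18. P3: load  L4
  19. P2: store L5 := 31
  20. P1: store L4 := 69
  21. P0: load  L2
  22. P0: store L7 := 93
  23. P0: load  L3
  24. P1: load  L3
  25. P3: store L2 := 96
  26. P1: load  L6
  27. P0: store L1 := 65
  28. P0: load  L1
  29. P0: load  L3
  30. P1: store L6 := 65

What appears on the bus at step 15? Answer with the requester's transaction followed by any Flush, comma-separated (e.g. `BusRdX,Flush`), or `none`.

bus = BusRd,Flush

[1] P3: load  L4 | P0:I, P1:I, P2:I, P3:S(20) | bus: BusRd
[2] P3: store L1 := 1 | P0:I, P1:I, P2:I, P3:M(1) | bus: BusRdX
[3] P2: load  L7 | P0:I, P1:I, P2:S(90), P3:I | bus: BusRd
[4] P0: store L4 := 89 | P0:M(89), P1:I, P2:I, P3:I | bus: BusRdX
[5] P3: store L1 := 86 | P0:I, P1:I, P2:I, P3:M(86) | bus: none
[6] P2: store L1 := 8 | P0:I, P1:I, P2:M(8), P3:I | bus: BusRdX,Flush
[7] P1: store L4 := 95 | P0:I, P1:M(95), P2:I, P3:I | bus: BusRdX,Flush
[8] P1: load  L0 | P0:I, P1:S(90), P2:I, P3:I | bus: BusRd
[9] P1: store L7 := 98 | P0:I, P1:M(98), P2:I, P3:I | bus: BusRdX
[10] P2: load  L4 | P0:I, P1:S(95), P2:S(95), P3:I | bus: BusRd,Flush
[11] P0: load  L5 | P0:S(0), P1:I, P2:I, P3:I | bus: BusRd
[12] P1: store L4 := 18 | P0:I, P1:M(18), P2:I, P3:I | bus: BusRdX
[13] P2: store L3 := 33 | P0:I, P1:I, P2:M(33), P3:I | bus: BusRdX
[14] P2: store L1 := 83 | P0:I, P1:I, P2:M(83), P3:I | bus: none
[15] P0: load  L1 | P0:S(83), P1:I, P2:S(83), P3:I | bus: BusRd,Flush
[16] P3: load  L5 | P0:S(0), P1:I, P2:I, P3:S(0) | bus: BusRd
[17] P3: load  L7 | P0:I, P1:S(98), P2:I, P3:S(98) | bus: BusRd,Flush
[18] P3: load  L4 | P0:I, P1:S(18), P2:I, P3:S(18) | bus: BusRd,Flush
[19] P2: store L5 := 31 | P0:I, P1:I, P2:M(31), P3:I | bus: BusRdX
[20] P1: store L4 := 69 | P0:I, P1:M(69), P2:I, P3:I | bus: BusRdX
[21] P0: load  L2 | P0:S(50), P1:I, P2:I, P3:I | bus: BusRd
[22] P0: store L7 := 93 | P0:M(93), P1:I, P2:I, P3:I | bus: BusRdX
[23] P0: load  L3 | P0:S(33), P1:I, P2:S(33), P3:I | bus: BusRd,Flush
[24] P1: load  L3 | P0:S(33), P1:S(33), P2:S(33), P3:I | bus: BusRd
[25] P3: store L2 := 96 | P0:I, P1:I, P2:I, P3:M(96) | bus: BusRdX
[26] P1: load  L6 | P0:I, P1:S(30), P2:I, P3:I | bus: BusRd
[27] P0: store L1 := 65 | P0:M(65), P1:I, P2:I, P3:I | bus: BusRdX
[28] P0: load  L1 | P0:M(65), P1:I, P2:I, P3:I | bus: none
[29] P0: load  L3 | P0:S(33), P1:S(33), P2:S(33), P3:I | bus: none
[30] P1: store L6 := 65 | P0:I, P1:M(65), P2:I, P3:I | bus: BusRdX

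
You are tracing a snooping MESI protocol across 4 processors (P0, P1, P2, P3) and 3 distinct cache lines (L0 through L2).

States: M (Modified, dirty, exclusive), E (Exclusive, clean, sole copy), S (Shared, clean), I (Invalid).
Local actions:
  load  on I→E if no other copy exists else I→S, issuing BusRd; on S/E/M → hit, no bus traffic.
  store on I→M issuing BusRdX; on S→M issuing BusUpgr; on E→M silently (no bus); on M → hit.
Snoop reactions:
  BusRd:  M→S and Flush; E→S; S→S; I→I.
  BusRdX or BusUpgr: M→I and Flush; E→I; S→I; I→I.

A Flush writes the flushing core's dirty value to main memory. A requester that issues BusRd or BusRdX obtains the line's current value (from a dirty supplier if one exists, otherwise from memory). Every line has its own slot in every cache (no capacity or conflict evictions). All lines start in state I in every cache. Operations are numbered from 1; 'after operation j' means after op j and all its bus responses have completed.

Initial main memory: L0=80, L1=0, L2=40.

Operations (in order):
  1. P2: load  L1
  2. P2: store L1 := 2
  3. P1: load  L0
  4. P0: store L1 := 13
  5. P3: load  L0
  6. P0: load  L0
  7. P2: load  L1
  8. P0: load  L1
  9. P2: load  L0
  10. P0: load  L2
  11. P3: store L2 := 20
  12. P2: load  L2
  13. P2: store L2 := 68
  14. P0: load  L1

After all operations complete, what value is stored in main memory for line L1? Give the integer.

memory[L1] = 13

step 1: P2: load  L1  ⟶  IIEI  (L1)  txn=BusRd  M[L1]=0
step 2: P2: store L1 := 2  ⟶  IIMI  (L1)  txn=∅  M[L1]=0
step 3: P1: load  L0  ⟶  IEII  (L0)  txn=BusRd  M[L0]=80
step 4: P0: store L1 := 13  ⟶  MIII  (L1)  txn=BusRdX+Flush  M[L1]=2
step 5: P3: load  L0  ⟶  ISIS  (L0)  txn=BusRd  M[L0]=80
step 6: P0: load  L0  ⟶  SSIS  (L0)  txn=BusRd  M[L0]=80
step 7: P2: load  L1  ⟶  SISI  (L1)  txn=BusRd+Flush  M[L1]=13
step 8: P0: load  L1  ⟶  SISI  (L1)  txn=∅  M[L1]=13
step 9: P2: load  L0  ⟶  SSSS  (L0)  txn=BusRd  M[L0]=80
step 10: P0: load  L2  ⟶  EIII  (L2)  txn=BusRd  M[L2]=40
step 11: P3: store L2 := 20  ⟶  IIIM  (L2)  txn=BusRdX  M[L2]=40
step 12: P2: load  L2  ⟶  IISS  (L2)  txn=BusRd+Flush  M[L2]=20
step 13: P2: store L2 := 68  ⟶  IIMI  (L2)  txn=BusUpgr  M[L2]=20
step 14: P0: load  L1  ⟶  SISI  (L1)  txn=∅  M[L1]=13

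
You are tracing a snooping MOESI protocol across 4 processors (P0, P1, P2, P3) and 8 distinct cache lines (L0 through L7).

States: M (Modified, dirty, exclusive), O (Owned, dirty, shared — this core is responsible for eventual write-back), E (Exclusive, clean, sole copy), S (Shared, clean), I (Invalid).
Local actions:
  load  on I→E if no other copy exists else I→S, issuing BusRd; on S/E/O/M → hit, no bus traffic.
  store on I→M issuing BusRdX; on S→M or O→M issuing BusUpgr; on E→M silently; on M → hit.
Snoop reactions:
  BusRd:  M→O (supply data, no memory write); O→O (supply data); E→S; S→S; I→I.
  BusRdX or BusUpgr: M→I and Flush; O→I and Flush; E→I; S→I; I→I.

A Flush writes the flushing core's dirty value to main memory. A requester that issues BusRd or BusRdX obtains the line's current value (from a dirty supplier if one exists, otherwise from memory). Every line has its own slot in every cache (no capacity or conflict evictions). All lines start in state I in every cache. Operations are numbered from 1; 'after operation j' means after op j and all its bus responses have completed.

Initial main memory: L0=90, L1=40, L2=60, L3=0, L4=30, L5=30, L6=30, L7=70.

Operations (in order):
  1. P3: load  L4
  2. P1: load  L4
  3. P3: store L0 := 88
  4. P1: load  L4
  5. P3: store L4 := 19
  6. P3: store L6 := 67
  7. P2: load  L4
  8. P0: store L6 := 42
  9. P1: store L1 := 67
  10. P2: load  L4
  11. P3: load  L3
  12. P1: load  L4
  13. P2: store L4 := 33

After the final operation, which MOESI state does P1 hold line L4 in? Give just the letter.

state = I

1. P3: load  L4  bus=[BusRd]  L4: P0=I P1=I P2=I P3=E  mem[L4]=30
2. P1: load  L4  bus=[BusRd]  L4: P0=I P1=S P2=I P3=S  mem[L4]=30
3. P3: store L0 := 88  bus=[BusRdX]  L0: P0=I P1=I P2=I P3=M  mem[L0]=90
4. P1: load  L4  bus=[-]  L4: P0=I P1=S P2=I P3=S  mem[L4]=30
5. P3: store L4 := 19  bus=[BusUpgr]  L4: P0=I P1=I P2=I P3=M  mem[L4]=30
6. P3: store L6 := 67  bus=[BusRdX]  L6: P0=I P1=I P2=I P3=M  mem[L6]=30
7. P2: load  L4  bus=[BusRd]  L4: P0=I P1=I P2=S P3=O  mem[L4]=30
8. P0: store L6 := 42  bus=[BusRdX,Flush]  L6: P0=M P1=I P2=I P3=I  mem[L6]=67
9. P1: store L1 := 67  bus=[BusRdX]  L1: P0=I P1=M P2=I P3=I  mem[L1]=40
10. P2: load  L4  bus=[-]  L4: P0=I P1=I P2=S P3=O  mem[L4]=30
11. P3: load  L3  bus=[BusRd]  L3: P0=I P1=I P2=I P3=E  mem[L3]=0
12. P1: load  L4  bus=[BusRd]  L4: P0=I P1=S P2=S P3=O  mem[L4]=30
13. P2: store L4 := 33  bus=[BusUpgr,Flush]  L4: P0=I P1=I P2=M P3=I  mem[L4]=19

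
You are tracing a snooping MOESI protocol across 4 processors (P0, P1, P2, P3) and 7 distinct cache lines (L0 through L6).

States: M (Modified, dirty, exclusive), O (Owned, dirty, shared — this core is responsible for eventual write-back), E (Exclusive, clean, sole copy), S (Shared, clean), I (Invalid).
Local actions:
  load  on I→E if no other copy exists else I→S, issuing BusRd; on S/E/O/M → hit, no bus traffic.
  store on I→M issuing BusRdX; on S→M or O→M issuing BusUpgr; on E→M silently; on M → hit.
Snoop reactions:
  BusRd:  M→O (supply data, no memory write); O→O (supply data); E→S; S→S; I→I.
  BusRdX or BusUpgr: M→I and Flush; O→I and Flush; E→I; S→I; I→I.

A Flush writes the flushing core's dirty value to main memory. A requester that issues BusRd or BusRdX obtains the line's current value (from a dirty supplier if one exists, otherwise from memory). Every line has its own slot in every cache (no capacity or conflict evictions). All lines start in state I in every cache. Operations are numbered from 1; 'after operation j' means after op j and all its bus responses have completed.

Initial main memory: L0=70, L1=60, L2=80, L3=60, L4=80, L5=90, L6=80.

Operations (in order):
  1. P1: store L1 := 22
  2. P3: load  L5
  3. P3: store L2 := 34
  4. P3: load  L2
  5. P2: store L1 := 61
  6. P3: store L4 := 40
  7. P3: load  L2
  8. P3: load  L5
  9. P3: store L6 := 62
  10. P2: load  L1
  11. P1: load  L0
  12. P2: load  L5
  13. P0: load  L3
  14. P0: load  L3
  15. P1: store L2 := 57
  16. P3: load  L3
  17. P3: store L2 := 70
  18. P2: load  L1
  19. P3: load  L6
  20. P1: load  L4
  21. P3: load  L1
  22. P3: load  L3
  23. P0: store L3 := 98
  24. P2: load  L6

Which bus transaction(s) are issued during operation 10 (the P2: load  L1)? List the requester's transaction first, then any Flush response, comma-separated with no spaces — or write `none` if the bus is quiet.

bus = none

  op1 P1: store L1 := 22 → I/M/I/I on L1; bus BusRdX; mem=60
  op2 P3: load  L5 → I/I/I/E on L5; bus BusRd; mem=90
  op3 P3: store L2 := 34 → I/I/I/M on L2; bus BusRdX; mem=80
  op4 P3: load  L2 → I/I/I/M on L2; bus (none); mem=80
  op5 P2: store L1 := 61 → I/I/M/I on L1; bus BusRdX Flush; mem=22
  op6 P3: store L4 := 40 → I/I/I/M on L4; bus BusRdX; mem=80
  op7 P3: load  L2 → I/I/I/M on L2; bus (none); mem=80
  op8 P3: load  L5 → I/I/I/E on L5; bus (none); mem=90
  op9 P3: store L6 := 62 → I/I/I/M on L6; bus BusRdX; mem=80
  op10 P2: load  L1 → I/I/M/I on L1; bus (none); mem=22
  op11 P1: load  L0 → I/E/I/I on L0; bus BusRd; mem=70
  op12 P2: load  L5 → I/I/S/S on L5; bus BusRd; mem=90
  op13 P0: load  L3 → E/I/I/I on L3; bus BusRd; mem=60
  op14 P0: load  L3 → E/I/I/I on L3; bus (none); mem=60
  op15 P1: store L2 := 57 → I/M/I/I on L2; bus BusRdX Flush; mem=34
  op16 P3: load  L3 → S/I/I/S on L3; bus BusRd; mem=60
  op17 P3: store L2 := 70 → I/I/I/M on L2; bus BusRdX Flush; mem=57
  op18 P2: load  L1 → I/I/M/I on L1; bus (none); mem=22
  op19 P3: load  L6 → I/I/I/M on L6; bus (none); mem=80
  op20 P1: load  L4 → I/S/I/O on L4; bus BusRd; mem=80
  op21 P3: load  L1 → I/I/O/S on L1; bus BusRd; mem=22
  op22 P3: load  L3 → S/I/I/S on L3; bus (none); mem=60
  op23 P0: store L3 := 98 → M/I/I/I on L3; bus BusUpgr; mem=60
  op24 P2: load  L6 → I/I/S/O on L6; bus BusRd; mem=80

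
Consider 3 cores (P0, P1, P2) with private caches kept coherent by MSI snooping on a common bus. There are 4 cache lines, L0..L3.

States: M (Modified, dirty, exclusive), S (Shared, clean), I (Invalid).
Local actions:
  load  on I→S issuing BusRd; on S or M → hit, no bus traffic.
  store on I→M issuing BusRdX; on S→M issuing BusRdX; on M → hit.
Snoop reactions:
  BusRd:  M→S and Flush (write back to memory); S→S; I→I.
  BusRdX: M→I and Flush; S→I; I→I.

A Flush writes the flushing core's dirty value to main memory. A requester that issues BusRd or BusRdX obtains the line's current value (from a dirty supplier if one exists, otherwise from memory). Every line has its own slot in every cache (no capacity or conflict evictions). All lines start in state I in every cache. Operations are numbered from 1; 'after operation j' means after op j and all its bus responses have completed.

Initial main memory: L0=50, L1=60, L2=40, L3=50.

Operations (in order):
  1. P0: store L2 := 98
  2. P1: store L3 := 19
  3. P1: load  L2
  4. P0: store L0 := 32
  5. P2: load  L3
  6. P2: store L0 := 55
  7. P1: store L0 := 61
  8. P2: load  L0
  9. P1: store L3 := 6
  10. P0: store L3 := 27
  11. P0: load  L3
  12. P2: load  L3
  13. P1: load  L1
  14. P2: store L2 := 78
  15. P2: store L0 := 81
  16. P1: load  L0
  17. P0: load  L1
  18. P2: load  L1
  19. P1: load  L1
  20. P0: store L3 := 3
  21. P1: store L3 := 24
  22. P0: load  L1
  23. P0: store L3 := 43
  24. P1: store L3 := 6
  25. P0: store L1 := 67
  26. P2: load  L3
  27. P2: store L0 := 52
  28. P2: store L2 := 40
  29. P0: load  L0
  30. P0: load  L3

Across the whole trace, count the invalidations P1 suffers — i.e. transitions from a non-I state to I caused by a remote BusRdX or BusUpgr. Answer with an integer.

invalidations = 6

step 1: P0: store L2 := 98  ⟶  MII  (L2)  txn=BusRdX  M[L2]=40
step 2: P1: store L3 := 19  ⟶  IMI  (L3)  txn=BusRdX  M[L3]=50
step 3: P1: load  L2  ⟶  SSI  (L2)  txn=BusRd+Flush  M[L2]=98
step 4: P0: store L0 := 32  ⟶  MII  (L0)  txn=BusRdX  M[L0]=50
step 5: P2: load  L3  ⟶  ISS  (L3)  txn=BusRd+Flush  M[L3]=19
step 6: P2: store L0 := 55  ⟶  IIM  (L0)  txn=BusRdX+Flush  M[L0]=32
step 7: P1: store L0 := 61  ⟶  IMI  (L0)  txn=BusRdX+Flush  M[L0]=55
step 8: P2: load  L0  ⟶  ISS  (L0)  txn=BusRd+Flush  M[L0]=61
step 9: P1: store L3 := 6  ⟶  IMI  (L3)  txn=BusRdX  M[L3]=19
step 10: P0: store L3 := 27  ⟶  MII  (L3)  txn=BusRdX+Flush  M[L3]=6
step 11: P0: load  L3  ⟶  MII  (L3)  txn=∅  M[L3]=6
step 12: P2: load  L3  ⟶  SIS  (L3)  txn=BusRd+Flush  M[L3]=27
step 13: P1: load  L1  ⟶  ISI  (L1)  txn=BusRd  M[L1]=60
step 14: P2: store L2 := 78  ⟶  IIM  (L2)  txn=BusRdX  M[L2]=98
step 15: P2: store L0 := 81  ⟶  IIM  (L0)  txn=BusRdX  M[L0]=61
step 16: P1: load  L0  ⟶  ISS  (L0)  txn=BusRd+Flush  M[L0]=81
step 17: P0: load  L1  ⟶  SSI  (L1)  txn=BusRd  M[L1]=60
step 18: P2: load  L1  ⟶  SSS  (L1)  txn=BusRd  M[L1]=60
step 19: P1: load  L1  ⟶  SSS  (L1)  txn=∅  M[L1]=60
step 20: P0: store L3 := 3  ⟶  MII  (L3)  txn=BusRdX  M[L3]=27
step 21: P1: store L3 := 24  ⟶  IMI  (L3)  txn=BusRdX+Flush  M[L3]=3
step 22: P0: load  L1  ⟶  SSS  (L1)  txn=∅  M[L1]=60
step 23: P0: store L3 := 43  ⟶  MII  (L3)  txn=BusRdX+Flush  M[L3]=24
step 24: P1: store L3 := 6  ⟶  IMI  (L3)  txn=BusRdX+Flush  M[L3]=43
step 25: P0: store L1 := 67  ⟶  MII  (L1)  txn=BusRdX  M[L1]=60
step 26: P2: load  L3  ⟶  ISS  (L3)  txn=BusRd+Flush  M[L3]=6
step 27: P2: store L0 := 52  ⟶  IIM  (L0)  txn=BusRdX  M[L0]=81
step 28: P2: store L2 := 40  ⟶  IIM  (L2)  txn=∅  M[L2]=98
step 29: P0: load  L0  ⟶  SIS  (L0)  txn=BusRd+Flush  M[L0]=52
step 30: P0: load  L3  ⟶  SSS  (L3)  txn=BusRd  M[L3]=6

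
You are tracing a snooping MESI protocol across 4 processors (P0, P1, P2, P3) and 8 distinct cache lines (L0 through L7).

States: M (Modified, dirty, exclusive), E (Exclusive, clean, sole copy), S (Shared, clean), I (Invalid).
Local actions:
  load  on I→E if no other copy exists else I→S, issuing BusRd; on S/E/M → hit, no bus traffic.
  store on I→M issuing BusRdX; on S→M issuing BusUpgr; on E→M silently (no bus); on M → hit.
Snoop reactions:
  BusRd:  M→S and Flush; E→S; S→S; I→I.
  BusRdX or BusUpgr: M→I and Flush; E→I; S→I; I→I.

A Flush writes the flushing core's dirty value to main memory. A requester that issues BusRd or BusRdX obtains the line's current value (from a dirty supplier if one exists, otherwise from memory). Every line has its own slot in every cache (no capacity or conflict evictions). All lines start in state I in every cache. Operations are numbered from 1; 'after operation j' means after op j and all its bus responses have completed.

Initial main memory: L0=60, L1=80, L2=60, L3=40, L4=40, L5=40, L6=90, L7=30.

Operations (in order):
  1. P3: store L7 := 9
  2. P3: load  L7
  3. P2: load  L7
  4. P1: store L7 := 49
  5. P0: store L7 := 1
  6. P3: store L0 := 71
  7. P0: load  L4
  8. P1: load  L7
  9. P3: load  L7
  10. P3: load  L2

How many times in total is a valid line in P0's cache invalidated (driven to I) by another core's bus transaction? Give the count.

invalidations = 0

step 1: P3: store L7 := 9  ⟶  IIIM  (L7)  txn=BusRdX  M[L7]=30
step 2: P3: load  L7  ⟶  IIIM  (L7)  txn=∅  M[L7]=30
step 3: P2: load  L7  ⟶  IISS  (L7)  txn=BusRd+Flush  M[L7]=9
step 4: P1: store L7 := 49  ⟶  IMII  (L7)  txn=BusRdX  M[L7]=9
step 5: P0: store L7 := 1  ⟶  MIII  (L7)  txn=BusRdX+Flush  M[L7]=49
step 6: P3: store L0 := 71  ⟶  IIIM  (L0)  txn=BusRdX  M[L0]=60
step 7: P0: load  L4  ⟶  EIII  (L4)  txn=BusRd  M[L4]=40
step 8: P1: load  L7  ⟶  SSII  (L7)  txn=BusRd+Flush  M[L7]=1
step 9: P3: load  L7  ⟶  SSIS  (L7)  txn=BusRd  M[L7]=1
step 10: P3: load  L2  ⟶  IIIE  (L2)  txn=BusRd  M[L2]=60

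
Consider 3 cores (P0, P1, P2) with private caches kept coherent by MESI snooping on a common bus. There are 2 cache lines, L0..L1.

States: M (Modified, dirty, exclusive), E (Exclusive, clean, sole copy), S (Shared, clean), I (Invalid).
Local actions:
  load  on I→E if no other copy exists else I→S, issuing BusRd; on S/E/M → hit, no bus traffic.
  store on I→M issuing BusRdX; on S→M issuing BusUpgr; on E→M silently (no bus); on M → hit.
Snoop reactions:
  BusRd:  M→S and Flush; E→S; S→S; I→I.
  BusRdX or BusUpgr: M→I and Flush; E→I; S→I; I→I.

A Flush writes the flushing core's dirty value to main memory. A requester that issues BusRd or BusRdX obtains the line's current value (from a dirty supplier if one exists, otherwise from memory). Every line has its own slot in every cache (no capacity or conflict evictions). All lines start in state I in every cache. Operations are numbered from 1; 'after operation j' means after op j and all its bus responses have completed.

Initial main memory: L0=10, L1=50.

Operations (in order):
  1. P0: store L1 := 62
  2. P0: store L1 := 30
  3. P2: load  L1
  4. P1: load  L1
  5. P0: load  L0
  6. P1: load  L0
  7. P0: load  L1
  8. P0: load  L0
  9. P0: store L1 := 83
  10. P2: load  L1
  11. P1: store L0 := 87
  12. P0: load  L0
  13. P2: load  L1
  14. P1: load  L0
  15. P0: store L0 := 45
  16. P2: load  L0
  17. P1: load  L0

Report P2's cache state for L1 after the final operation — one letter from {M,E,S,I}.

step 1: P0: store L1 := 62  ⟶  MII  (L1)  txn=BusRdX  M[L1]=50
step 2: P0: store L1 := 30  ⟶  MII  (L1)  txn=∅  M[L1]=50
step 3: P2: load  L1  ⟶  SIS  (L1)  txn=BusRd+Flush  M[L1]=30
step 4: P1: load  L1  ⟶  SSS  (L1)  txn=BusRd  M[L1]=30
step 5: P0: load  L0  ⟶  EII  (L0)  txn=BusRd  M[L0]=10
step 6: P1: load  L0  ⟶  SSI  (L0)  txn=BusRd  M[L0]=10
step 7: P0: load  L1  ⟶  SSS  (L1)  txn=∅  M[L1]=30
step 8: P0: load  L0  ⟶  SSI  (L0)  txn=∅  M[L0]=10
step 9: P0: store L1 := 83  ⟶  MII  (L1)  txn=BusUpgr  M[L1]=30
step 10: P2: load  L1  ⟶  SIS  (L1)  txn=BusRd+Flush  M[L1]=83
step 11: P1: store L0 := 87  ⟶  IMI  (L0)  txn=BusUpgr  M[L0]=10
step 12: P0: load  L0  ⟶  SSI  (L0)  txn=BusRd+Flush  M[L0]=87
step 13: P2: load  L1  ⟶  SIS  (L1)  txn=∅  M[L1]=83
step 14: P1: load  L0  ⟶  SSI  (L0)  txn=∅  M[L0]=87
step 15: P0: store L0 := 45  ⟶  MII  (L0)  txn=BusUpgr  M[L0]=87
step 16: P2: load  L0  ⟶  SIS  (L0)  txn=BusRd+Flush  M[L0]=45
step 17: P1: load  L0  ⟶  SSS  (L0)  txn=BusRd  M[L0]=45

state = S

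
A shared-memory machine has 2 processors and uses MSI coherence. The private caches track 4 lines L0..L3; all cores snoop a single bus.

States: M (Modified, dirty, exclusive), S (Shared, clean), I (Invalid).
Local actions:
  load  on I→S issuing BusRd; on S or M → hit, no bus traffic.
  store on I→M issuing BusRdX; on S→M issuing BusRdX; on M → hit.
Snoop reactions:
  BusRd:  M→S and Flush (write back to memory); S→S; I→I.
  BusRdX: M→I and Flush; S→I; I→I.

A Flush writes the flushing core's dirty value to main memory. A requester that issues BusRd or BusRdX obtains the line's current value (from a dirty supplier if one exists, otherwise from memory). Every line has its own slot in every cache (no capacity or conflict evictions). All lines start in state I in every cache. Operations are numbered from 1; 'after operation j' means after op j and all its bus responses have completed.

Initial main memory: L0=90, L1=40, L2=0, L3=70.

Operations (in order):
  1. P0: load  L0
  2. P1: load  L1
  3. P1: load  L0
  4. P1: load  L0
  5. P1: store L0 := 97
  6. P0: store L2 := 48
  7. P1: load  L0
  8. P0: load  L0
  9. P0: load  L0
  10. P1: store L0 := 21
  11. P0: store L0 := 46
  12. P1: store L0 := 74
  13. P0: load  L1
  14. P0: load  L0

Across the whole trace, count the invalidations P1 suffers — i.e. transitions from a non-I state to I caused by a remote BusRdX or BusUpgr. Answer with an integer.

invalidations = 1

[1] P0: load  L0 | P0:S(90), P1:I | bus: BusRd
[2] P1: load  L1 | P0:I, P1:S(40) | bus: BusRd
[3] P1: load  L0 | P0:S(90), P1:S(90) | bus: BusRd
[4] P1: load  L0 | P0:S(90), P1:S(90) | bus: none
[5] P1: store L0 := 97 | P0:I, P1:M(97) | bus: BusRdX
[6] P0: store L2 := 48 | P0:M(48), P1:I | bus: BusRdX
[7] P1: load  L0 | P0:I, P1:M(97) | bus: none
[8] P0: load  L0 | P0:S(97), P1:S(97) | bus: BusRd,Flush
[9] P0: load  L0 | P0:S(97), P1:S(97) | bus: none
[10] P1: store L0 := 21 | P0:I, P1:M(21) | bus: BusRdX
[11] P0: store L0 := 46 | P0:M(46), P1:I | bus: BusRdX,Flush
[12] P1: store L0 := 74 | P0:I, P1:M(74) | bus: BusRdX,Flush
[13] P0: load  L1 | P0:S(40), P1:S(40) | bus: BusRd
[14] P0: load  L0 | P0:S(74), P1:S(74) | bus: BusRd,Flush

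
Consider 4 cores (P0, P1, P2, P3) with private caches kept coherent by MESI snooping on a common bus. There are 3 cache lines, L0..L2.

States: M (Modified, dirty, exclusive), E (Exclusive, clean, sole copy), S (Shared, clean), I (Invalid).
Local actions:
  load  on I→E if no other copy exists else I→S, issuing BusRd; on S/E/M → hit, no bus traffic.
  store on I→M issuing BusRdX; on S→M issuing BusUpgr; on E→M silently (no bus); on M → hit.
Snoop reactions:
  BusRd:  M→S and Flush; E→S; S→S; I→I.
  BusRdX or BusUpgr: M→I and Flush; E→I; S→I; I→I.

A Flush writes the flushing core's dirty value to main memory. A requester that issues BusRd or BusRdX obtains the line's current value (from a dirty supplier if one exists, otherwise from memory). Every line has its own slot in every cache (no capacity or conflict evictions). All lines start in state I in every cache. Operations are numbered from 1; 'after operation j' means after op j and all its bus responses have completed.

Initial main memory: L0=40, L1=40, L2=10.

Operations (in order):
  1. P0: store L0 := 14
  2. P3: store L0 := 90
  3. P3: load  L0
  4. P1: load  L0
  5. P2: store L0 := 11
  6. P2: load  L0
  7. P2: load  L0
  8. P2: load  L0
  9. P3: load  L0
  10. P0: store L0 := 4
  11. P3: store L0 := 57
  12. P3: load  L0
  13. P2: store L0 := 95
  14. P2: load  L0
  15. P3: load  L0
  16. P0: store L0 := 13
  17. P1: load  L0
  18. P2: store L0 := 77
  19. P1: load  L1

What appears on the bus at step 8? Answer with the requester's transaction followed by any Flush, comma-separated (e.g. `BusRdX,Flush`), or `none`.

bus = none

[1] P0: store L0 := 14 | P0:M(14), P1:I, P2:I, P3:I | bus: BusRdX
[2] P3: store L0 := 90 | P0:I, P1:I, P2:I, P3:M(90) | bus: BusRdX,Flush
[3] P3: load  L0 | P0:I, P1:I, P2:I, P3:M(90) | bus: none
[4] P1: load  L0 | P0:I, P1:S(90), P2:I, P3:S(90) | bus: BusRd,Flush
[5] P2: store L0 := 11 | P0:I, P1:I, P2:M(11), P3:I | bus: BusRdX
[6] P2: load  L0 | P0:I, P1:I, P2:M(11), P3:I | bus: none
[7] P2: load  L0 | P0:I, P1:I, P2:M(11), P3:I | bus: none
[8] P2: load  L0 | P0:I, P1:I, P2:M(11), P3:I | bus: none
[9] P3: load  L0 | P0:I, P1:I, P2:S(11), P3:S(11) | bus: BusRd,Flush
[10] P0: store L0 := 4 | P0:M(4), P1:I, P2:I, P3:I | bus: BusRdX
[11] P3: store L0 := 57 | P0:I, P1:I, P2:I, P3:M(57) | bus: BusRdX,Flush
[12] P3: load  L0 | P0:I, P1:I, P2:I, P3:M(57) | bus: none
[13] P2: store L0 := 95 | P0:I, P1:I, P2:M(95), P3:I | bus: BusRdX,Flush
[14] P2: load  L0 | P0:I, P1:I, P2:M(95), P3:I | bus: none
[15] P3: load  L0 | P0:I, P1:I, P2:S(95), P3:S(95) | bus: BusRd,Flush
[16] P0: store L0 := 13 | P0:M(13), P1:I, P2:I, P3:I | bus: BusRdX
[17] P1: load  L0 | P0:S(13), P1:S(13), P2:I, P3:I | bus: BusRd,Flush
[18] P2: store L0 := 77 | P0:I, P1:I, P2:M(77), P3:I | bus: BusRdX
[19] P1: load  L1 | P0:I, P1:E(40), P2:I, P3:I | bus: BusRd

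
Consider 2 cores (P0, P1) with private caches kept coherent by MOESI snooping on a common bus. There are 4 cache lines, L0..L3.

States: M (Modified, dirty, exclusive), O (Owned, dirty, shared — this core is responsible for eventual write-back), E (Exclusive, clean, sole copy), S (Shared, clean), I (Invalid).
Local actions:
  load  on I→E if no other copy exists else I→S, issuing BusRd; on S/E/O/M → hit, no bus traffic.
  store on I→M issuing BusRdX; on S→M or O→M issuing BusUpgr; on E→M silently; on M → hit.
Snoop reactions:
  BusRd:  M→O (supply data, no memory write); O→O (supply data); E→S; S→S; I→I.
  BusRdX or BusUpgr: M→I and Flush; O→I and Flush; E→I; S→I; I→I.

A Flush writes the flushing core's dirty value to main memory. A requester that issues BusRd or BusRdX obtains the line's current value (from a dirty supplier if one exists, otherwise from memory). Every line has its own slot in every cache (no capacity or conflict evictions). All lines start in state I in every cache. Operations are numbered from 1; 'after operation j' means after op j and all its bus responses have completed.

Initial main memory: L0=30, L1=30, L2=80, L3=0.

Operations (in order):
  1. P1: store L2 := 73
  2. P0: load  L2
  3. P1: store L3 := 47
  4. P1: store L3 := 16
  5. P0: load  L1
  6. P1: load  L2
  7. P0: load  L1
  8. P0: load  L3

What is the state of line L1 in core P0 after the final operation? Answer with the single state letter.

[1] P1: store L2 := 73 | P0:I, P1:M(73) | bus: BusRdX
[2] P0: load  L2 | P0:S(73), P1:O(73) | bus: BusRd
[3] P1: store L3 := 47 | P0:I, P1:M(47) | bus: BusRdX
[4] P1: store L3 := 16 | P0:I, P1:M(16) | bus: none
[5] P0: load  L1 | P0:E(30), P1:I | bus: BusRd
[6] P1: load  L2 | P0:S(73), P1:O(73) | bus: none
[7] P0: load  L1 | P0:E(30), P1:I | bus: none
[8] P0: load  L3 | P0:S(16), P1:O(16) | bus: BusRd

state = E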